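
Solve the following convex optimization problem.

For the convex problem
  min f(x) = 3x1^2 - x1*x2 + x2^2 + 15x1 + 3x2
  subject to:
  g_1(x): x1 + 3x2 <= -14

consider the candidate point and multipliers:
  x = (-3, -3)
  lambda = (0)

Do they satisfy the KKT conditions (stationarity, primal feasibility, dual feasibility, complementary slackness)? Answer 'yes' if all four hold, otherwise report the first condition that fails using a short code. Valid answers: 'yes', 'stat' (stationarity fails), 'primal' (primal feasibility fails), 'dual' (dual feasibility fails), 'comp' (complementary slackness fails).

Gradient of f: grad f(x) = Q x + c = (0, 0)
Constraint values g_i(x) = a_i^T x - b_i:
  g_1((-3, -3)) = 2
Stationarity residual: grad f(x) + sum_i lambda_i a_i = (0, 0)
  -> stationarity OK
Primal feasibility (all g_i <= 0): FAILS
Dual feasibility (all lambda_i >= 0): OK
Complementary slackness (lambda_i * g_i(x) = 0 for all i): OK

Verdict: the first failing condition is primal_feasibility -> primal.

primal


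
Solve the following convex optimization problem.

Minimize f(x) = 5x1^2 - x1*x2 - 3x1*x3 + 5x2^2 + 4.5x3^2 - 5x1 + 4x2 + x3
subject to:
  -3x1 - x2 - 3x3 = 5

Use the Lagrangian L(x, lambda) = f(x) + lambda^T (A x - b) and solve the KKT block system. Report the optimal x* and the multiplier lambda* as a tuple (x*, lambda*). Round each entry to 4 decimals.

Form the Lagrangian:
  L(x, lambda) = (1/2) x^T Q x + c^T x + lambda^T (A x - b)
Stationarity (grad_x L = 0): Q x + c + A^T lambda = 0.
Primal feasibility: A x = b.

This gives the KKT block system:
  [ Q   A^T ] [ x     ]   [-c ]
  [ A    0  ] [ lambda ] = [ b ]

Solving the linear system:
  x*      = (-0.4812, -0.6566, -0.9666)
  lambda* = (-2.0852)
  f(x*)   = 4.6195

x* = (-0.4812, -0.6566, -0.9666), lambda* = (-2.0852)


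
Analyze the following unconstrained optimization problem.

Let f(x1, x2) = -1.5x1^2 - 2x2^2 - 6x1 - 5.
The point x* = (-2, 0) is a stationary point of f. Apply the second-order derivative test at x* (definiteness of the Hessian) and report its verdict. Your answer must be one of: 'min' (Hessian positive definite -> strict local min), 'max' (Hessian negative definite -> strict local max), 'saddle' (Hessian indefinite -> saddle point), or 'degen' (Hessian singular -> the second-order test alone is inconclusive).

Compute the Hessian H = grad^2 f:
  H = [[-3, 0], [0, -4]]
Verify stationarity: grad f(x*) = H x* + g = (0, 0).
Eigenvalues of H: -4, -3.
Both eigenvalues < 0, so H is negative definite -> x* is a strict local max.

max


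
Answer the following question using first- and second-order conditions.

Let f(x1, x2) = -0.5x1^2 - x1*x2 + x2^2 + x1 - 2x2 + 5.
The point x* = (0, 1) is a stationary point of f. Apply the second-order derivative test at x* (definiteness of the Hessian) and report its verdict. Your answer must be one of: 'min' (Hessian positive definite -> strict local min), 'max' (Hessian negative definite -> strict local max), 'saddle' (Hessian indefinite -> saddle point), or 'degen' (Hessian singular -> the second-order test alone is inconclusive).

Compute the Hessian H = grad^2 f:
  H = [[-1, -1], [-1, 2]]
Verify stationarity: grad f(x*) = H x* + g = (0, 0).
Eigenvalues of H: -1.3028, 2.3028.
Eigenvalues have mixed signs, so H is indefinite -> x* is a saddle point.

saddle


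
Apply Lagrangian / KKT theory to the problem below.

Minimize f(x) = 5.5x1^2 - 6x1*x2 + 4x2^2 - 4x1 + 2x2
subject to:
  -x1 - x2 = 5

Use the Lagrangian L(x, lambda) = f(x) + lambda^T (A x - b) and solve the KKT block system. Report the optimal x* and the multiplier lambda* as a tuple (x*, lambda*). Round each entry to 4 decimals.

Form the Lagrangian:
  L(x, lambda) = (1/2) x^T Q x + c^T x + lambda^T (A x - b)
Stationarity (grad_x L = 0): Q x + c + A^T lambda = 0.
Primal feasibility: A x = b.

This gives the KKT block system:
  [ Q   A^T ] [ x     ]   [-c ]
  [ A    0  ] [ lambda ] = [ b ]

Solving the linear system:
  x*      = (-2.0645, -2.9355)
  lambda* = (-9.0968)
  f(x*)   = 23.9355

x* = (-2.0645, -2.9355), lambda* = (-9.0968)


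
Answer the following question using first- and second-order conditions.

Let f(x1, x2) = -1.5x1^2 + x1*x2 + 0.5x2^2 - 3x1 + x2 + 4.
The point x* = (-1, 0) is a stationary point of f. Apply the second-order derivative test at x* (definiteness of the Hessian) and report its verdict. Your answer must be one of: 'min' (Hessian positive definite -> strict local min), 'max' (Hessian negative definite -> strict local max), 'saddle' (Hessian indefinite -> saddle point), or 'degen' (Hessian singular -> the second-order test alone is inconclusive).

Compute the Hessian H = grad^2 f:
  H = [[-3, 1], [1, 1]]
Verify stationarity: grad f(x*) = H x* + g = (0, 0).
Eigenvalues of H: -3.2361, 1.2361.
Eigenvalues have mixed signs, so H is indefinite -> x* is a saddle point.

saddle


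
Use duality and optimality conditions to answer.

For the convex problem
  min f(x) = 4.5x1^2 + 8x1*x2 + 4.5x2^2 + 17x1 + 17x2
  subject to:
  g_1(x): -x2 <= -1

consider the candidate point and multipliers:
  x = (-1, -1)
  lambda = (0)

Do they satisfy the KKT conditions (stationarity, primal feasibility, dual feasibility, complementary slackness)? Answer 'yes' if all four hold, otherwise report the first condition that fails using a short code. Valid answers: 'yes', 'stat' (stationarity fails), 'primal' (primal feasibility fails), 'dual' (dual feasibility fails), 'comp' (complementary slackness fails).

Gradient of f: grad f(x) = Q x + c = (0, 0)
Constraint values g_i(x) = a_i^T x - b_i:
  g_1((-1, -1)) = 2
Stationarity residual: grad f(x) + sum_i lambda_i a_i = (0, 0)
  -> stationarity OK
Primal feasibility (all g_i <= 0): FAILS
Dual feasibility (all lambda_i >= 0): OK
Complementary slackness (lambda_i * g_i(x) = 0 for all i): OK

Verdict: the first failing condition is primal_feasibility -> primal.

primal


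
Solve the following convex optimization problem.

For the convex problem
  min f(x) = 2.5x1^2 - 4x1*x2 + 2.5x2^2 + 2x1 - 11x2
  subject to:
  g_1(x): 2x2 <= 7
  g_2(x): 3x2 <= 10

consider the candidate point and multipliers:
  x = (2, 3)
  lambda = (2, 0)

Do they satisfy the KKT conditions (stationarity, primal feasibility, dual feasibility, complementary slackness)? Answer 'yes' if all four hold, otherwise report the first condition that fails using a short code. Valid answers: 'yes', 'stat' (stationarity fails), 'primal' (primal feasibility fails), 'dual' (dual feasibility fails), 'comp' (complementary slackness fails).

Gradient of f: grad f(x) = Q x + c = (0, -4)
Constraint values g_i(x) = a_i^T x - b_i:
  g_1((2, 3)) = -1
  g_2((2, 3)) = -1
Stationarity residual: grad f(x) + sum_i lambda_i a_i = (0, 0)
  -> stationarity OK
Primal feasibility (all g_i <= 0): OK
Dual feasibility (all lambda_i >= 0): OK
Complementary slackness (lambda_i * g_i(x) = 0 for all i): FAILS

Verdict: the first failing condition is complementary_slackness -> comp.

comp


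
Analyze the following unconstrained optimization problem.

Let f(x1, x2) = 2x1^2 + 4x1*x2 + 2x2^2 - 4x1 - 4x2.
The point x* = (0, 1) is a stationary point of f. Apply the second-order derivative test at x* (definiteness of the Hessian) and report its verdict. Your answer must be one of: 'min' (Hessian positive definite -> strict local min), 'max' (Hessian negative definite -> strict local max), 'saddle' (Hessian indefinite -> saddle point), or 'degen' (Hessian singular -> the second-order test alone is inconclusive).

Compute the Hessian H = grad^2 f:
  H = [[4, 4], [4, 4]]
Verify stationarity: grad f(x*) = H x* + g = (0, 0).
Eigenvalues of H: 0, 8.
H has a zero eigenvalue (singular; positive semidefinite but not definite), so H is neither positive definite, negative definite, nor indefinite. The second-order test alone is inconclusive -> degen.
(Indeed, f is constant along the null direction of H through x*, so x* is not a strict local extremum.)

degen


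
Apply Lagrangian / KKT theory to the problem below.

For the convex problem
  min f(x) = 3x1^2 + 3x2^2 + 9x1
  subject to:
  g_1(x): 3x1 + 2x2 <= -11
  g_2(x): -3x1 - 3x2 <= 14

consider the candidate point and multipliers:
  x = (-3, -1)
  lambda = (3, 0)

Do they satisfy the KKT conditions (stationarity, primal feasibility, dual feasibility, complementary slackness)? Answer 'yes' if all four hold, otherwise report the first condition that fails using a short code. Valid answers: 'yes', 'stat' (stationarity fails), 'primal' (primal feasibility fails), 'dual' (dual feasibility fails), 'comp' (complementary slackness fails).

Gradient of f: grad f(x) = Q x + c = (-9, -6)
Constraint values g_i(x) = a_i^T x - b_i:
  g_1((-3, -1)) = 0
  g_2((-3, -1)) = -2
Stationarity residual: grad f(x) + sum_i lambda_i a_i = (0, 0)
  -> stationarity OK
Primal feasibility (all g_i <= 0): OK
Dual feasibility (all lambda_i >= 0): OK
Complementary slackness (lambda_i * g_i(x) = 0 for all i): OK

Verdict: yes, KKT holds.

yes


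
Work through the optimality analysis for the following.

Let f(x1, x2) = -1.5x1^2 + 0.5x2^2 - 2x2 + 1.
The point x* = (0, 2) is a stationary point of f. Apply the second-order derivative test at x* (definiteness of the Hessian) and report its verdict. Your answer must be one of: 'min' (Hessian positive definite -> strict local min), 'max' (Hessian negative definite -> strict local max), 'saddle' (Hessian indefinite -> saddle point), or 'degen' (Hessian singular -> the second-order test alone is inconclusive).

Compute the Hessian H = grad^2 f:
  H = [[-3, 0], [0, 1]]
Verify stationarity: grad f(x*) = H x* + g = (0, 0).
Eigenvalues of H: -3, 1.
Eigenvalues have mixed signs, so H is indefinite -> x* is a saddle point.

saddle


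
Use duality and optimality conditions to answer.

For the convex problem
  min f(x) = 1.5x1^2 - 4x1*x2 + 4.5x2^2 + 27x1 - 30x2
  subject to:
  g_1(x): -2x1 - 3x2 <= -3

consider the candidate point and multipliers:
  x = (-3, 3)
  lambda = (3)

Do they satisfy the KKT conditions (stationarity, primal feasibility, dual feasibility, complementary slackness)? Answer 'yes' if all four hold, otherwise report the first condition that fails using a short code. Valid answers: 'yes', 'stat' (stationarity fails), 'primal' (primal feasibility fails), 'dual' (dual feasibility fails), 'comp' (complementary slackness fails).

Gradient of f: grad f(x) = Q x + c = (6, 9)
Constraint values g_i(x) = a_i^T x - b_i:
  g_1((-3, 3)) = 0
Stationarity residual: grad f(x) + sum_i lambda_i a_i = (0, 0)
  -> stationarity OK
Primal feasibility (all g_i <= 0): OK
Dual feasibility (all lambda_i >= 0): OK
Complementary slackness (lambda_i * g_i(x) = 0 for all i): OK

Verdict: yes, KKT holds.

yes


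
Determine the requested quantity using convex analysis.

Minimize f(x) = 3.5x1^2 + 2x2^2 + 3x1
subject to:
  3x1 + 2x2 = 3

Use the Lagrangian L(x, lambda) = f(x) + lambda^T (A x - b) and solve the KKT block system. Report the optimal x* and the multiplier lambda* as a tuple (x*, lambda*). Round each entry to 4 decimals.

Form the Lagrangian:
  L(x, lambda) = (1/2) x^T Q x + c^T x + lambda^T (A x - b)
Stationarity (grad_x L = 0): Q x + c + A^T lambda = 0.
Primal feasibility: A x = b.

This gives the KKT block system:
  [ Q   A^T ] [ x     ]   [-c ]
  [ A    0  ] [ lambda ] = [ b ]

Solving the linear system:
  x*      = (0.375, 0.9375)
  lambda* = (-1.875)
  f(x*)   = 3.375

x* = (0.375, 0.9375), lambda* = (-1.875)


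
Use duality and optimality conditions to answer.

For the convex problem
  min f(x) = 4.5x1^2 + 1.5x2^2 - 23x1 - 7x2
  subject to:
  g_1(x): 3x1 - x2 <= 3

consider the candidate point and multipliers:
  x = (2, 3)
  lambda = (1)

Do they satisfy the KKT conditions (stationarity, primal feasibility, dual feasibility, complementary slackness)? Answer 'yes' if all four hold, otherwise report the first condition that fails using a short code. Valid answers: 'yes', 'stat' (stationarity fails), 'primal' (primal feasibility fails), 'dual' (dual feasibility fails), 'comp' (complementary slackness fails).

Gradient of f: grad f(x) = Q x + c = (-5, 2)
Constraint values g_i(x) = a_i^T x - b_i:
  g_1((2, 3)) = 0
Stationarity residual: grad f(x) + sum_i lambda_i a_i = (-2, 1)
  -> stationarity FAILS
Primal feasibility (all g_i <= 0): OK
Dual feasibility (all lambda_i >= 0): OK
Complementary slackness (lambda_i * g_i(x) = 0 for all i): OK

Verdict: the first failing condition is stationarity -> stat.

stat


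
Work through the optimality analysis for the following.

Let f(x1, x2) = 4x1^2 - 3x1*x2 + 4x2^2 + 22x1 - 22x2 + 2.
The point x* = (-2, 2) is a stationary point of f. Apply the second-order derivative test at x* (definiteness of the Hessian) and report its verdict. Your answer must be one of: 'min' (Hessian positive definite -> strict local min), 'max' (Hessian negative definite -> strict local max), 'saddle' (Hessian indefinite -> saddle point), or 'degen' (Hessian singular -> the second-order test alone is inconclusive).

Compute the Hessian H = grad^2 f:
  H = [[8, -3], [-3, 8]]
Verify stationarity: grad f(x*) = H x* + g = (0, 0).
Eigenvalues of H: 5, 11.
Both eigenvalues > 0, so H is positive definite -> x* is a strict local min.

min


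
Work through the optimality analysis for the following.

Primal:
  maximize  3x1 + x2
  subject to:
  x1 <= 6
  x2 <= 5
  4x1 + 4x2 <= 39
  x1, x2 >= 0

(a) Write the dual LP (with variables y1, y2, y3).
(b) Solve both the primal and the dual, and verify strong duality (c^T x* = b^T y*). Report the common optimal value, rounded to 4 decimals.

The standard primal-dual pair for 'max c^T x s.t. A x <= b, x >= 0' is:
  Dual:  min b^T y  s.t.  A^T y >= c,  y >= 0.

So the dual LP is:
  minimize  6y1 + 5y2 + 39y3
  subject to:
    y1 + 4y3 >= 3
    y2 + 4y3 >= 1
    y1, y2, y3 >= 0

Solving the primal: x* = (6, 3.75).
  primal value c^T x* = 21.75.
Solving the dual: y* = (2, 0, 0.25).
  dual value b^T y* = 21.75.
Strong duality: c^T x* = b^T y*. Confirmed.

21.75


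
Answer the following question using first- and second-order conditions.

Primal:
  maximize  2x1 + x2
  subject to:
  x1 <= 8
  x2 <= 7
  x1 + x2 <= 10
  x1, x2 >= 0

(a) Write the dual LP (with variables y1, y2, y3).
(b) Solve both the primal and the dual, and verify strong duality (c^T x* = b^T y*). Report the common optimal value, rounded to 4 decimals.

The standard primal-dual pair for 'max c^T x s.t. A x <= b, x >= 0' is:
  Dual:  min b^T y  s.t.  A^T y >= c,  y >= 0.

So the dual LP is:
  minimize  8y1 + 7y2 + 10y3
  subject to:
    y1 + y3 >= 2
    y2 + y3 >= 1
    y1, y2, y3 >= 0

Solving the primal: x* = (8, 2).
  primal value c^T x* = 18.
Solving the dual: y* = (1, 0, 1).
  dual value b^T y* = 18.
Strong duality: c^T x* = b^T y*. Confirmed.

18


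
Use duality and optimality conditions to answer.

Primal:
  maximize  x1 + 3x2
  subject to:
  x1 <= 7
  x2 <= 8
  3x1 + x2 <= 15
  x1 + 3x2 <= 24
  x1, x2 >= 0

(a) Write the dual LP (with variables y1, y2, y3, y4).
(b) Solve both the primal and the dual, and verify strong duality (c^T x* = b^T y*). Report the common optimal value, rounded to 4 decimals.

The standard primal-dual pair for 'max c^T x s.t. A x <= b, x >= 0' is:
  Dual:  min b^T y  s.t.  A^T y >= c,  y >= 0.

So the dual LP is:
  minimize  7y1 + 8y2 + 15y3 + 24y4
  subject to:
    y1 + 3y3 + y4 >= 1
    y2 + y3 + 3y4 >= 3
    y1, y2, y3, y4 >= 0

Solving the primal: x* = (2.625, 7.125).
  primal value c^T x* = 24.
Solving the dual: y* = (0, 0, 0, 1).
  dual value b^T y* = 24.
Strong duality: c^T x* = b^T y*. Confirmed.

24


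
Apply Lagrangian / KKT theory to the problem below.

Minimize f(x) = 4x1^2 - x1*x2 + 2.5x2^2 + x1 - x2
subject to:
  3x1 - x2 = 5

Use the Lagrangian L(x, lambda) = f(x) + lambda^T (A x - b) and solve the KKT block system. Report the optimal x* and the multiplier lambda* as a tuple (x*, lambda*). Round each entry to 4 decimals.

Form the Lagrangian:
  L(x, lambda) = (1/2) x^T Q x + c^T x + lambda^T (A x - b)
Stationarity (grad_x L = 0): Q x + c + A^T lambda = 0.
Primal feasibility: A x = b.

This gives the KKT block system:
  [ Q   A^T ] [ x     ]   [-c ]
  [ A    0  ] [ lambda ] = [ b ]

Solving the linear system:
  x*      = (1.5319, -0.4043)
  lambda* = (-4.5532)
  f(x*)   = 12.3511

x* = (1.5319, -0.4043), lambda* = (-4.5532)


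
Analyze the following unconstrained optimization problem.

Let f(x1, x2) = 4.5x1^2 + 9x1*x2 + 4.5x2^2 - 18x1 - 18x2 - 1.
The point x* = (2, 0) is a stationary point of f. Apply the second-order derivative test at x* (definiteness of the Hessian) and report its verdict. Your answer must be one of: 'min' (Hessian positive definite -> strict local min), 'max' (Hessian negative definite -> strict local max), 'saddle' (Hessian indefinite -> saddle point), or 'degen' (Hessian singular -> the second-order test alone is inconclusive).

Compute the Hessian H = grad^2 f:
  H = [[9, 9], [9, 9]]
Verify stationarity: grad f(x*) = H x* + g = (0, 0).
Eigenvalues of H: 0, 18.
H has a zero eigenvalue (singular; positive semidefinite but not definite), so H is neither positive definite, negative definite, nor indefinite. The second-order test alone is inconclusive -> degen.
(Indeed, f is constant along the null direction of H through x*, so x* is not a strict local extremum.)

degen


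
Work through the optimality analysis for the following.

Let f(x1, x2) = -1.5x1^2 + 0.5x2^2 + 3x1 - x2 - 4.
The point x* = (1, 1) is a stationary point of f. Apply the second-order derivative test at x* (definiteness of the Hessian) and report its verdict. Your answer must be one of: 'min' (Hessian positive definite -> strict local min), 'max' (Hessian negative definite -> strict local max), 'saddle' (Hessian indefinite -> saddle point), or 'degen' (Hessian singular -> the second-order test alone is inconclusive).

Compute the Hessian H = grad^2 f:
  H = [[-3, 0], [0, 1]]
Verify stationarity: grad f(x*) = H x* + g = (0, 0).
Eigenvalues of H: -3, 1.
Eigenvalues have mixed signs, so H is indefinite -> x* is a saddle point.

saddle


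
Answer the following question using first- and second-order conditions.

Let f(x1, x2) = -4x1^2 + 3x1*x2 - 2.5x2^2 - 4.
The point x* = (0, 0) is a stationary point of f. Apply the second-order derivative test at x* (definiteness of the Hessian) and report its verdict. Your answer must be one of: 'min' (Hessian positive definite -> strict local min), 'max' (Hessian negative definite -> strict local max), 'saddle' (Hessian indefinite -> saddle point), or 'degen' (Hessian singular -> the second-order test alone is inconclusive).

Compute the Hessian H = grad^2 f:
  H = [[-8, 3], [3, -5]]
Verify stationarity: grad f(x*) = H x* + g = (0, 0).
Eigenvalues of H: -9.8541, -3.1459.
Both eigenvalues < 0, so H is negative definite -> x* is a strict local max.

max


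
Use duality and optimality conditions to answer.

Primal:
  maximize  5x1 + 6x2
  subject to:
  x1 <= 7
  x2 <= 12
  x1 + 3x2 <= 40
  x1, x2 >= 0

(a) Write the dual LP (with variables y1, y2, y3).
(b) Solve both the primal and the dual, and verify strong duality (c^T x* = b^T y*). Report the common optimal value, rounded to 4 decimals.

The standard primal-dual pair for 'max c^T x s.t. A x <= b, x >= 0' is:
  Dual:  min b^T y  s.t.  A^T y >= c,  y >= 0.

So the dual LP is:
  minimize  7y1 + 12y2 + 40y3
  subject to:
    y1 + y3 >= 5
    y2 + 3y3 >= 6
    y1, y2, y3 >= 0

Solving the primal: x* = (7, 11).
  primal value c^T x* = 101.
Solving the dual: y* = (3, 0, 2).
  dual value b^T y* = 101.
Strong duality: c^T x* = b^T y*. Confirmed.

101


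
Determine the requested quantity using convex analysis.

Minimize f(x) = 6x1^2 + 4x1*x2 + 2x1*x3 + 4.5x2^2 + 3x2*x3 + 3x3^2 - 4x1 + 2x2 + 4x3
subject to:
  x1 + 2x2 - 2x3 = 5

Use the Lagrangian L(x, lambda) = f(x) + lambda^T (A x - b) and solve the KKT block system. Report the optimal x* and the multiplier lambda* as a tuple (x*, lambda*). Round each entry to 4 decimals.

Form the Lagrangian:
  L(x, lambda) = (1/2) x^T Q x + c^T x + lambda^T (A x - b)
Stationarity (grad_x L = 0): Q x + c + A^T lambda = 0.
Primal feasibility: A x = b.

This gives the KKT block system:
  [ Q   A^T ] [ x     ]   [-c ]
  [ A    0  ] [ lambda ] = [ b ]

Solving the linear system:
  x*      = (0.6098, 0.4808, -1.7143)
  lambda* = (-1.8118)
  f(x*)   = 0.3624

x* = (0.6098, 0.4808, -1.7143), lambda* = (-1.8118)


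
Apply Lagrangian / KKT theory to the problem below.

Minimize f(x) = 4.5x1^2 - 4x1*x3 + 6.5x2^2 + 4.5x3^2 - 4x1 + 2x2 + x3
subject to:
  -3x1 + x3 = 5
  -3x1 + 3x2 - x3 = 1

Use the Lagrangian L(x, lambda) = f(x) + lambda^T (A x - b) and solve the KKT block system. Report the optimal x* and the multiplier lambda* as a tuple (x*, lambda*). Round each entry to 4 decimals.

Form the Lagrangian:
  L(x, lambda) = (1/2) x^T Q x + c^T x + lambda^T (A x - b)
Stationarity (grad_x L = 0): Q x + c + A^T lambda = 0.
Primal feasibility: A x = b.

This gives the KKT block system:
  [ Q   A^T ] [ x     ]   [-c ]
  [ A    0  ] [ lambda ] = [ b ]

Solving the linear system:
  x*      = (-1.4407, -0.8814, 0.678)
  lambda* = (-9.7119, 3.1525)
  f(x*)   = 25.0424

x* = (-1.4407, -0.8814, 0.678), lambda* = (-9.7119, 3.1525)


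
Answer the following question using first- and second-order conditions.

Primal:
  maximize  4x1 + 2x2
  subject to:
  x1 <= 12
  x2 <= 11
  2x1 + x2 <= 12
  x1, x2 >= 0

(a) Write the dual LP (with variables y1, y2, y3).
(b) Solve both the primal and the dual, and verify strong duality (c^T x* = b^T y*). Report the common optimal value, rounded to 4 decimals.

The standard primal-dual pair for 'max c^T x s.t. A x <= b, x >= 0' is:
  Dual:  min b^T y  s.t.  A^T y >= c,  y >= 0.

So the dual LP is:
  minimize  12y1 + 11y2 + 12y3
  subject to:
    y1 + 2y3 >= 4
    y2 + y3 >= 2
    y1, y2, y3 >= 0

Solving the primal: x* = (6, 0).
  primal value c^T x* = 24.
Solving the dual: y* = (0, 0, 2).
  dual value b^T y* = 24.
Strong duality: c^T x* = b^T y*. Confirmed.

24


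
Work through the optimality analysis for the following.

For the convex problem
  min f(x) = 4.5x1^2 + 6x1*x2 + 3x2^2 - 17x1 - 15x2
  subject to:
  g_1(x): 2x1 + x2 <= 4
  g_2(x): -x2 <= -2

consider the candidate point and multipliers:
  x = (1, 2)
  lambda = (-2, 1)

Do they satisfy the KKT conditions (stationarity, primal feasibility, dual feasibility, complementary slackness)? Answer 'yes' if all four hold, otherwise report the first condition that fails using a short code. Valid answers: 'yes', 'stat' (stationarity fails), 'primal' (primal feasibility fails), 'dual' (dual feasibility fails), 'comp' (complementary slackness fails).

Gradient of f: grad f(x) = Q x + c = (4, 3)
Constraint values g_i(x) = a_i^T x - b_i:
  g_1((1, 2)) = 0
  g_2((1, 2)) = 0
Stationarity residual: grad f(x) + sum_i lambda_i a_i = (0, 0)
  -> stationarity OK
Primal feasibility (all g_i <= 0): OK
Dual feasibility (all lambda_i >= 0): FAILS
Complementary slackness (lambda_i * g_i(x) = 0 for all i): OK

Verdict: the first failing condition is dual_feasibility -> dual.

dual


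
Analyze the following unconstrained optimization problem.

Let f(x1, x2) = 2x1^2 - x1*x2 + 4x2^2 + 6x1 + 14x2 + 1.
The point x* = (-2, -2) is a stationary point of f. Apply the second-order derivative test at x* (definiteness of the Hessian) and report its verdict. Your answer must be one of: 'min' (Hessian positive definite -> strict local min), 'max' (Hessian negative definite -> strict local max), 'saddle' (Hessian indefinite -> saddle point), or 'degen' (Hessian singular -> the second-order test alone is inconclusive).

Compute the Hessian H = grad^2 f:
  H = [[4, -1], [-1, 8]]
Verify stationarity: grad f(x*) = H x* + g = (0, 0).
Eigenvalues of H: 3.7639, 8.2361.
Both eigenvalues > 0, so H is positive definite -> x* is a strict local min.

min


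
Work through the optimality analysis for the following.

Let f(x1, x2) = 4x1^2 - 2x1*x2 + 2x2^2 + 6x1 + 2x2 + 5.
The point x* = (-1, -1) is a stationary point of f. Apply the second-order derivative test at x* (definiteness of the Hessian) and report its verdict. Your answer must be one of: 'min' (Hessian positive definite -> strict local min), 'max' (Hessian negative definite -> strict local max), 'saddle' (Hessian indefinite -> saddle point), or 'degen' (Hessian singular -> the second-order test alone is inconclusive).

Compute the Hessian H = grad^2 f:
  H = [[8, -2], [-2, 4]]
Verify stationarity: grad f(x*) = H x* + g = (0, 0).
Eigenvalues of H: 3.1716, 8.8284.
Both eigenvalues > 0, so H is positive definite -> x* is a strict local min.

min


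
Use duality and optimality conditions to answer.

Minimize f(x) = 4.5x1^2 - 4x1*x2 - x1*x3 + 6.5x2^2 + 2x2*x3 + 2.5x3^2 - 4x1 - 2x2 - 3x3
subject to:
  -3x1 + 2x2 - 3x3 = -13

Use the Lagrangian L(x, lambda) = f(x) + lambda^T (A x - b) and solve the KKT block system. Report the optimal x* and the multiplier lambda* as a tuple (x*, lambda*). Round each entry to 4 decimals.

Form the Lagrangian:
  L(x, lambda) = (1/2) x^T Q x + c^T x + lambda^T (A x - b)
Stationarity (grad_x L = 0): Q x + c + A^T lambda = 0.
Primal feasibility: A x = b.

This gives the KKT block system:
  [ Q   A^T ] [ x     ]   [-c ]
  [ A    0  ] [ lambda ] = [ b ]

Solving the linear system:
  x*      = (1.5674, -0.1921, 2.6378)
  lambda* = (2.7458)
  f(x*)   = 10.9484

x* = (1.5674, -0.1921, 2.6378), lambda* = (2.7458)


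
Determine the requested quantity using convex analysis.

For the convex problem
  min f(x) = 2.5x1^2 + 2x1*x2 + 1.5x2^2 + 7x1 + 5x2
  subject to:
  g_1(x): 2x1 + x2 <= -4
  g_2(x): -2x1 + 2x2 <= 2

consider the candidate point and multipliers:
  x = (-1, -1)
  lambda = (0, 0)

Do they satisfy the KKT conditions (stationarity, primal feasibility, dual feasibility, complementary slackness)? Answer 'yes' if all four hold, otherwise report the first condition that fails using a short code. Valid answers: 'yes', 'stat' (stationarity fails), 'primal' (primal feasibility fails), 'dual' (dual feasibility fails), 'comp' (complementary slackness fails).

Gradient of f: grad f(x) = Q x + c = (0, 0)
Constraint values g_i(x) = a_i^T x - b_i:
  g_1((-1, -1)) = 1
  g_2((-1, -1)) = -2
Stationarity residual: grad f(x) + sum_i lambda_i a_i = (0, 0)
  -> stationarity OK
Primal feasibility (all g_i <= 0): FAILS
Dual feasibility (all lambda_i >= 0): OK
Complementary slackness (lambda_i * g_i(x) = 0 for all i): OK

Verdict: the first failing condition is primal_feasibility -> primal.

primal


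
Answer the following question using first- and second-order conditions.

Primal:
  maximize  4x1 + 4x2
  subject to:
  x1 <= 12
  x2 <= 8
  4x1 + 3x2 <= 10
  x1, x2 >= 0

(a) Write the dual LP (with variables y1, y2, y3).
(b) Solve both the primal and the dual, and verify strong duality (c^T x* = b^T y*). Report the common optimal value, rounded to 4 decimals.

The standard primal-dual pair for 'max c^T x s.t. A x <= b, x >= 0' is:
  Dual:  min b^T y  s.t.  A^T y >= c,  y >= 0.

So the dual LP is:
  minimize  12y1 + 8y2 + 10y3
  subject to:
    y1 + 4y3 >= 4
    y2 + 3y3 >= 4
    y1, y2, y3 >= 0

Solving the primal: x* = (0, 3.3333).
  primal value c^T x* = 13.3333.
Solving the dual: y* = (0, 0, 1.3333).
  dual value b^T y* = 13.3333.
Strong duality: c^T x* = b^T y*. Confirmed.

13.3333


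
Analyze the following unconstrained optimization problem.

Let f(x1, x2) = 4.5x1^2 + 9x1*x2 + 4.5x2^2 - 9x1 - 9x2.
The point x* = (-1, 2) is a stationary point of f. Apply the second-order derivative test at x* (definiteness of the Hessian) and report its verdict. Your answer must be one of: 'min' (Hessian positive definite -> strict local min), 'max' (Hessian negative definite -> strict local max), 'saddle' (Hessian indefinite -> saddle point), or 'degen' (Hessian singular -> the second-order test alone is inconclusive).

Compute the Hessian H = grad^2 f:
  H = [[9, 9], [9, 9]]
Verify stationarity: grad f(x*) = H x* + g = (0, 0).
Eigenvalues of H: 0, 18.
H has a zero eigenvalue (singular; positive semidefinite but not definite), so H is neither positive definite, negative definite, nor indefinite. The second-order test alone is inconclusive -> degen.
(Indeed, f is constant along the null direction of H through x*, so x* is not a strict local extremum.)

degen


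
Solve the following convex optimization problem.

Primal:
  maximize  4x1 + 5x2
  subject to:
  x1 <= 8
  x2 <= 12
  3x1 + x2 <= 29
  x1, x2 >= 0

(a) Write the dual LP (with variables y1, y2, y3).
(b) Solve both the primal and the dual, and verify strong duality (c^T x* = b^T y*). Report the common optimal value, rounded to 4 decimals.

The standard primal-dual pair for 'max c^T x s.t. A x <= b, x >= 0' is:
  Dual:  min b^T y  s.t.  A^T y >= c,  y >= 0.

So the dual LP is:
  minimize  8y1 + 12y2 + 29y3
  subject to:
    y1 + 3y3 >= 4
    y2 + y3 >= 5
    y1, y2, y3 >= 0

Solving the primal: x* = (5.6667, 12).
  primal value c^T x* = 82.6667.
Solving the dual: y* = (0, 3.6667, 1.3333).
  dual value b^T y* = 82.6667.
Strong duality: c^T x* = b^T y*. Confirmed.

82.6667


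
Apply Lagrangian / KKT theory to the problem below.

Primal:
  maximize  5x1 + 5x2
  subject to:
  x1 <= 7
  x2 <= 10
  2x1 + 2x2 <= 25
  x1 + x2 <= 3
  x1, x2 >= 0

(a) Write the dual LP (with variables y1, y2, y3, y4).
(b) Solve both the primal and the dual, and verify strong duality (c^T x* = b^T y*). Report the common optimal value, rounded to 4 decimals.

The standard primal-dual pair for 'max c^T x s.t. A x <= b, x >= 0' is:
  Dual:  min b^T y  s.t.  A^T y >= c,  y >= 0.

So the dual LP is:
  minimize  7y1 + 10y2 + 25y3 + 3y4
  subject to:
    y1 + 2y3 + y4 >= 5
    y2 + 2y3 + y4 >= 5
    y1, y2, y3, y4 >= 0

Solving the primal: x* = (3, 0).
  primal value c^T x* = 15.
Solving the dual: y* = (0, 0, 0, 5).
  dual value b^T y* = 15.
Strong duality: c^T x* = b^T y*. Confirmed.

15


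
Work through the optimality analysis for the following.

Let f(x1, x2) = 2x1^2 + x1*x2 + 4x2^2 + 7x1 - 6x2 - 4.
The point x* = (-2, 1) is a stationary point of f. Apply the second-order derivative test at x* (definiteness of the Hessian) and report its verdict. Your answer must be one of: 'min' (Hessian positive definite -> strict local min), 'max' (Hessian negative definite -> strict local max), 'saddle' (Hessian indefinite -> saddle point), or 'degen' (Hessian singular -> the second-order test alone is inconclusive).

Compute the Hessian H = grad^2 f:
  H = [[4, 1], [1, 8]]
Verify stationarity: grad f(x*) = H x* + g = (0, 0).
Eigenvalues of H: 3.7639, 8.2361.
Both eigenvalues > 0, so H is positive definite -> x* is a strict local min.

min


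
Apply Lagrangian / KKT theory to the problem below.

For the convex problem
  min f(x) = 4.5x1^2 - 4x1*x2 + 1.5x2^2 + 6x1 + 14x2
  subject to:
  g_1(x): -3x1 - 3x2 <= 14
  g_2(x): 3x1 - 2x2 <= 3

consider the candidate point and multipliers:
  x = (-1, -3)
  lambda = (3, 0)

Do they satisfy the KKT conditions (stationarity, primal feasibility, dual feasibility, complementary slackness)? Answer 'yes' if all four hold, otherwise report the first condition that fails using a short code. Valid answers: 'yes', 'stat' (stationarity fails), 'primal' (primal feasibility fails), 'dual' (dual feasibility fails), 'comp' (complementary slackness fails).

Gradient of f: grad f(x) = Q x + c = (9, 9)
Constraint values g_i(x) = a_i^T x - b_i:
  g_1((-1, -3)) = -2
  g_2((-1, -3)) = 0
Stationarity residual: grad f(x) + sum_i lambda_i a_i = (0, 0)
  -> stationarity OK
Primal feasibility (all g_i <= 0): OK
Dual feasibility (all lambda_i >= 0): OK
Complementary slackness (lambda_i * g_i(x) = 0 for all i): FAILS

Verdict: the first failing condition is complementary_slackness -> comp.

comp


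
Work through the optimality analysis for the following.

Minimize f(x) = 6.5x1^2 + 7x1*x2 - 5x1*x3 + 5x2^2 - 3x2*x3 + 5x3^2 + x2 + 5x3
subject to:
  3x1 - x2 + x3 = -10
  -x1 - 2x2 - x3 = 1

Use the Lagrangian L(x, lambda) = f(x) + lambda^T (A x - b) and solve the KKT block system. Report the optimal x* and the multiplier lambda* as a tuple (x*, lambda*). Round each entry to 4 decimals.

Form the Lagrangian:
  L(x, lambda) = (1/2) x^T Q x + c^T x + lambda^T (A x - b)
Stationarity (grad_x L = 0): Q x + c + A^T lambda = 0.
Primal feasibility: A x = b.

This gives the KKT block system:
  [ Q   A^T ] [ x     ]   [-c ]
  [ A    0  ] [ lambda ] = [ b ]

Solving the linear system:
  x*      = (-2.3122, 1.4585, -1.6049)
  lambda* = (3.9805, 0.1171)
  f(x*)   = 16.561

x* = (-2.3122, 1.4585, -1.6049), lambda* = (3.9805, 0.1171)


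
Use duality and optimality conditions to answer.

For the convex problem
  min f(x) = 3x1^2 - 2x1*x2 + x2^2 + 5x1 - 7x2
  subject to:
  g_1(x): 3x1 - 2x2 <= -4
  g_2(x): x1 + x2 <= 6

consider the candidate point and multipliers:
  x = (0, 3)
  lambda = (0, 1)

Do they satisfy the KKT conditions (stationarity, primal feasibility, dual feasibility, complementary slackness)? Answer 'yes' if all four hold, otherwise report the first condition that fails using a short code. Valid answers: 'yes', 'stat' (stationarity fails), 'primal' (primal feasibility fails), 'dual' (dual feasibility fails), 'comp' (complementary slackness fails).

Gradient of f: grad f(x) = Q x + c = (-1, -1)
Constraint values g_i(x) = a_i^T x - b_i:
  g_1((0, 3)) = -2
  g_2((0, 3)) = -3
Stationarity residual: grad f(x) + sum_i lambda_i a_i = (0, 0)
  -> stationarity OK
Primal feasibility (all g_i <= 0): OK
Dual feasibility (all lambda_i >= 0): OK
Complementary slackness (lambda_i * g_i(x) = 0 for all i): FAILS

Verdict: the first failing condition is complementary_slackness -> comp.

comp


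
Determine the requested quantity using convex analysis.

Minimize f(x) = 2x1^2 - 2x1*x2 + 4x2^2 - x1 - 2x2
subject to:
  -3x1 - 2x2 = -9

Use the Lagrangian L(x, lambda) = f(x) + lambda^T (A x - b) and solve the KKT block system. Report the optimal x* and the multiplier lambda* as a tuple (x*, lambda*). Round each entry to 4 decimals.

Form the Lagrangian:
  L(x, lambda) = (1/2) x^T Q x + c^T x + lambda^T (A x - b)
Stationarity (grad_x L = 0): Q x + c + A^T lambda = 0.
Primal feasibility: A x = b.

This gives the KKT block system:
  [ Q   A^T ] [ x     ]   [-c ]
  [ A    0  ] [ lambda ] = [ b ]

Solving the linear system:
  x*      = (2.1786, 1.2321)
  lambda* = (1.75)
  f(x*)   = 5.5536

x* = (2.1786, 1.2321), lambda* = (1.75)


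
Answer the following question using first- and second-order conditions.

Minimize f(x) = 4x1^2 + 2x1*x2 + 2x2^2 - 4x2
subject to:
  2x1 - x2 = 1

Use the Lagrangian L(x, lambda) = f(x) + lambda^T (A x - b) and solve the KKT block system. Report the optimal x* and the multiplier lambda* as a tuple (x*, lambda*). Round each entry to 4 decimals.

Form the Lagrangian:
  L(x, lambda) = (1/2) x^T Q x + c^T x + lambda^T (A x - b)
Stationarity (grad_x L = 0): Q x + c + A^T lambda = 0.
Primal feasibility: A x = b.

This gives the KKT block system:
  [ Q   A^T ] [ x     ]   [-c ]
  [ A    0  ] [ lambda ] = [ b ]

Solving the linear system:
  x*      = (0.5625, 0.125)
  lambda* = (-2.375)
  f(x*)   = 0.9375

x* = (0.5625, 0.125), lambda* = (-2.375)


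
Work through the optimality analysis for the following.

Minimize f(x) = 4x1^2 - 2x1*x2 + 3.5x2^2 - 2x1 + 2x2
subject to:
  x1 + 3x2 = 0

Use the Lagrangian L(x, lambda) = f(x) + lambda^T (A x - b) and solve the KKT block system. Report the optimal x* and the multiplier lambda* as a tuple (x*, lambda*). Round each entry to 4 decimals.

Form the Lagrangian:
  L(x, lambda) = (1/2) x^T Q x + c^T x + lambda^T (A x - b)
Stationarity (grad_x L = 0): Q x + c + A^T lambda = 0.
Primal feasibility: A x = b.

This gives the KKT block system:
  [ Q   A^T ] [ x     ]   [-c ]
  [ A    0  ] [ lambda ] = [ b ]

Solving the linear system:
  x*      = (0.2637, -0.0879)
  lambda* = (-0.2857)
  f(x*)   = -0.3516

x* = (0.2637, -0.0879), lambda* = (-0.2857)


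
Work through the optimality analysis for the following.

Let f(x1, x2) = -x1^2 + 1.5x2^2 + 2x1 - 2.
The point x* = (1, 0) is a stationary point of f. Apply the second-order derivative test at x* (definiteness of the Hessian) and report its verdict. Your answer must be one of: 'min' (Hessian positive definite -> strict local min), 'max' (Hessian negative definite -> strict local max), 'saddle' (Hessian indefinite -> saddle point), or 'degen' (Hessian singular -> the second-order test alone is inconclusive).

Compute the Hessian H = grad^2 f:
  H = [[-2, 0], [0, 3]]
Verify stationarity: grad f(x*) = H x* + g = (0, 0).
Eigenvalues of H: -2, 3.
Eigenvalues have mixed signs, so H is indefinite -> x* is a saddle point.

saddle


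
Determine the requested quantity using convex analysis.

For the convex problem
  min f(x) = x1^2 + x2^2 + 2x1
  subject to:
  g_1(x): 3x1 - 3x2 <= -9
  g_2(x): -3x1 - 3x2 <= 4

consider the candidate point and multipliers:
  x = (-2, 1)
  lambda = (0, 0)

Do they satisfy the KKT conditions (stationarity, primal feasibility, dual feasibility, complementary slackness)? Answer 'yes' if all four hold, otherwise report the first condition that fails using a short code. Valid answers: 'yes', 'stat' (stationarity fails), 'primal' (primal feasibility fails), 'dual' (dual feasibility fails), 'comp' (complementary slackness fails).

Gradient of f: grad f(x) = Q x + c = (-2, 2)
Constraint values g_i(x) = a_i^T x - b_i:
  g_1((-2, 1)) = 0
  g_2((-2, 1)) = -1
Stationarity residual: grad f(x) + sum_i lambda_i a_i = (-2, 2)
  -> stationarity FAILS
Primal feasibility (all g_i <= 0): OK
Dual feasibility (all lambda_i >= 0): OK
Complementary slackness (lambda_i * g_i(x) = 0 for all i): OK

Verdict: the first failing condition is stationarity -> stat.

stat


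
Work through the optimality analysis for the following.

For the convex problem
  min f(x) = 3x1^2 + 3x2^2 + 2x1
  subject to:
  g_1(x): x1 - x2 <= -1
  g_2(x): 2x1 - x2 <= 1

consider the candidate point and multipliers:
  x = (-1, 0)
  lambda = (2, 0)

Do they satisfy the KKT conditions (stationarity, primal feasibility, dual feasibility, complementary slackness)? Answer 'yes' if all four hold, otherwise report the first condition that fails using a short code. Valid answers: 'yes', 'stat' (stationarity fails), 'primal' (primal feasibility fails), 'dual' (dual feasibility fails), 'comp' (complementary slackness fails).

Gradient of f: grad f(x) = Q x + c = (-4, 0)
Constraint values g_i(x) = a_i^T x - b_i:
  g_1((-1, 0)) = 0
  g_2((-1, 0)) = -3
Stationarity residual: grad f(x) + sum_i lambda_i a_i = (-2, -2)
  -> stationarity FAILS
Primal feasibility (all g_i <= 0): OK
Dual feasibility (all lambda_i >= 0): OK
Complementary slackness (lambda_i * g_i(x) = 0 for all i): OK

Verdict: the first failing condition is stationarity -> stat.

stat


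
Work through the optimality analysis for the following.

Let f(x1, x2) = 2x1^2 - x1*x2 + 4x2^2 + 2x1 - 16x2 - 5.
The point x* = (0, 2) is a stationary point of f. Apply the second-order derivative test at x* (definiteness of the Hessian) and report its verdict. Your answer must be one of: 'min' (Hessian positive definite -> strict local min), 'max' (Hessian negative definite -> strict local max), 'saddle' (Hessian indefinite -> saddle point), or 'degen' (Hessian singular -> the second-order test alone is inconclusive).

Compute the Hessian H = grad^2 f:
  H = [[4, -1], [-1, 8]]
Verify stationarity: grad f(x*) = H x* + g = (0, 0).
Eigenvalues of H: 3.7639, 8.2361.
Both eigenvalues > 0, so H is positive definite -> x* is a strict local min.

min


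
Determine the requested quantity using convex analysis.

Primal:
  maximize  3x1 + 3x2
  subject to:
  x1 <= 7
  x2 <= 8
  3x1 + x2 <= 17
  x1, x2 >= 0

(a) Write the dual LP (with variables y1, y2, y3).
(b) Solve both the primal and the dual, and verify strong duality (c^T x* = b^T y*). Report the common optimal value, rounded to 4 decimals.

The standard primal-dual pair for 'max c^T x s.t. A x <= b, x >= 0' is:
  Dual:  min b^T y  s.t.  A^T y >= c,  y >= 0.

So the dual LP is:
  minimize  7y1 + 8y2 + 17y3
  subject to:
    y1 + 3y3 >= 3
    y2 + y3 >= 3
    y1, y2, y3 >= 0

Solving the primal: x* = (3, 8).
  primal value c^T x* = 33.
Solving the dual: y* = (0, 2, 1).
  dual value b^T y* = 33.
Strong duality: c^T x* = b^T y*. Confirmed.

33


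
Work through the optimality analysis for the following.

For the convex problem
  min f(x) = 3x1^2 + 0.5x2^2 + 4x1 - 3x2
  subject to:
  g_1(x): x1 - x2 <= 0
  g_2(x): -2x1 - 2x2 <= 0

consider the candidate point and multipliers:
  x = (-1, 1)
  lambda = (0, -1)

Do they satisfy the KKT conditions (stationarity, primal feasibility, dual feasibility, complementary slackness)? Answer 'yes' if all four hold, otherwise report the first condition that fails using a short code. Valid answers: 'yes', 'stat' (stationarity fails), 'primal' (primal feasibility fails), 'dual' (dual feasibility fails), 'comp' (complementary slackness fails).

Gradient of f: grad f(x) = Q x + c = (-2, -2)
Constraint values g_i(x) = a_i^T x - b_i:
  g_1((-1, 1)) = -2
  g_2((-1, 1)) = 0
Stationarity residual: grad f(x) + sum_i lambda_i a_i = (0, 0)
  -> stationarity OK
Primal feasibility (all g_i <= 0): OK
Dual feasibility (all lambda_i >= 0): FAILS
Complementary slackness (lambda_i * g_i(x) = 0 for all i): OK

Verdict: the first failing condition is dual_feasibility -> dual.

dual
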